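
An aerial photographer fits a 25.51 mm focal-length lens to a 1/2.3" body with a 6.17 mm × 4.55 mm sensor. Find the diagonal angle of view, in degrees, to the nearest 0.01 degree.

17.09°

Sensor diagonal = √(6.17² + 4.55²) = √58.7714 ≈ 7.6663 mm.
Angle of view α = 2·arctan(d/2f) with d = 7.6663 mm and f = 25.51 mm.
d/2f = 0.15026; arctan(0.15026) ≈ 8.5453°, so α ≈ 17.0906°.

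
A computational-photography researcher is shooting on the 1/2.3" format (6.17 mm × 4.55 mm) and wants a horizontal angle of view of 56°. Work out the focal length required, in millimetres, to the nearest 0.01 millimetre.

From α = 2·arctan(w/2f) we get f = w / (2·tan(α/2)).
With w = 6.17 mm and α/2 = 28°, tan(α/2) ≈ 0.53171, so f ≈ 6.17 / 1.06342 ≈ 5.8020 mm.

5.80 mm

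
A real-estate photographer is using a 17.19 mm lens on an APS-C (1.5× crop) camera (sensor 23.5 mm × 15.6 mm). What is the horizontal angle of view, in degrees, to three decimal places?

Angle of view α = 2·arctan(w/2f) with w = 23.5 mm and f = 17.19 mm.
w/2f = 0.68354; arctan(0.68354) ≈ 34.3540°, so α ≈ 68.7081°.

68.708°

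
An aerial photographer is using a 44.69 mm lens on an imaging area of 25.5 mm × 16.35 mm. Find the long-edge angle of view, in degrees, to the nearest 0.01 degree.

Angle of view α = 2·arctan(w/2f) with w = 25.5 mm and f = 44.69 mm.
w/2f = 0.28530; arctan(0.28530) ≈ 15.9234°, so α ≈ 31.8468°.

31.85°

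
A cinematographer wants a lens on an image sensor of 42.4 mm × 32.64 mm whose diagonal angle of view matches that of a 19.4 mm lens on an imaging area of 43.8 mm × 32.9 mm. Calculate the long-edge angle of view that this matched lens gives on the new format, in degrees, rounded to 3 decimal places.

Sensor diagonal = √(43.8² + 32.9²) = √3000.8500 ≈ 54.7800 mm.
Sensor diagonal = √(42.4² + 32.64²) = √2863.1296 ≈ 53.5082 mm.
Equal diagonal AOV ⇒ f₂ = f₁ · 53.5082/54.7800 = 19.4 × 0.97678 ≈ 18.9496 mm.
Long-edge AOV on the new format = 2·arctan(42.4 / (2 × 18.9496)) = 2·arctan(1.11876) ≈ 96.4162°.

96.416°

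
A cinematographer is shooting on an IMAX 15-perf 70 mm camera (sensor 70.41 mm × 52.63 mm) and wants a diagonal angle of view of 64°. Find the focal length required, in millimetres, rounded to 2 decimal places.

Sensor diagonal = √(70.41² + 52.63²) = √7727.4850 ≈ 87.9061 mm.
From α = 2·arctan(d/2f) we get f = d / (2·tan(α/2)).
With d = 87.9061 mm and α/2 = 32°, tan(α/2) ≈ 0.62487, so f ≈ 87.9061 / 1.24974 ≈ 70.3396 mm.

70.34 mm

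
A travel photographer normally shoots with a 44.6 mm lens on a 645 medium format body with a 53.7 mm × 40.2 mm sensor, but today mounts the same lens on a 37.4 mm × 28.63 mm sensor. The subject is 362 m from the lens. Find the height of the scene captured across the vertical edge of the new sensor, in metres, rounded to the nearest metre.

The focal length stays 44.6 mm; the relevant sensor dimension is now h = 28.63 mm. Object distance dₒ = 362 m = 362000 mm.
Thin-lens field height W = h·(dₒ − f)/f = 28.63 × (362000 − 44.6)/44.6 ≈ 232349.397 mm = 232.349 m.

232 m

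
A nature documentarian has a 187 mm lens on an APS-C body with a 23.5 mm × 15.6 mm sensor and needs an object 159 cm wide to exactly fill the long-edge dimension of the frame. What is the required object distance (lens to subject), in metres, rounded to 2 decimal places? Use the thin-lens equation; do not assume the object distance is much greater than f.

W: 159 cm = 1590 mm.
Magnification m = w/W = dᵢ/dₒ; combined with 1/f = 1/dₒ + 1/dᵢ this gives dₒ = f·(1 + W/w).
dₒ = 187 mm × (1 + 1590/23.5) = 187 × 68.6596 ≈ 12839.340 mm = 12.8393 m.

12.84 m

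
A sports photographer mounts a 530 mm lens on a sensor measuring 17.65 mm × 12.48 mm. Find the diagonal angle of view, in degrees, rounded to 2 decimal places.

2.34°

Sensor diagonal = √(17.65² + 12.48²) = √467.2729 ≈ 21.6165 mm.
Angle of view α = 2·arctan(d/2f) with d = 21.6165 mm and f = 530 mm.
d/2f = 0.02039; arctan(0.02039) ≈ 1.1683°, so α ≈ 2.3365°.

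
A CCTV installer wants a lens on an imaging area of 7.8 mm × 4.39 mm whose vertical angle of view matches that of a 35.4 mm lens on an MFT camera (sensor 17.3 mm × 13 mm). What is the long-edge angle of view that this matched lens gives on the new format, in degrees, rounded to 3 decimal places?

Equal vertical AOV ⇒ f₂ = f₁ · 4.39/13 = 35.4 × 0.33769 ≈ 11.9543 mm.
Long-edge AOV on the new format = 2·arctan(7.8 / (2 × 11.9543)) = 2·arctan(0.32624) ≈ 36.1370°.

36.137°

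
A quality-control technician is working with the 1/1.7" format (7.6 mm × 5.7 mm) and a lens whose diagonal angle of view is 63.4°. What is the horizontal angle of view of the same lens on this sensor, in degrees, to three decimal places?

Sensor diagonal = √(7.6² + 5.7²) = √90.2500 ≈ 9.5000 mm.
From the diagonal AOV: f = 9.5000 / (2·tan(31.7°)) = 9.5000 / 1.23523 ≈ 7.6909 mm.
Horizontal AOV = 2·arctan(7.6 / (2 × 7.6909)) = 2·arctan(0.49409) ≈ 52.5870°.

52.587°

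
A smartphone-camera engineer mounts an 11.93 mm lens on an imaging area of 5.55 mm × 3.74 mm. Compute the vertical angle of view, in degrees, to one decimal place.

17.8°

Angle of view α = 2·arctan(h/2f) with h = 3.74 mm and f = 11.93 mm.
h/2f = 0.15675; arctan(0.15675) ≈ 8.9085°, so α ≈ 17.8170°.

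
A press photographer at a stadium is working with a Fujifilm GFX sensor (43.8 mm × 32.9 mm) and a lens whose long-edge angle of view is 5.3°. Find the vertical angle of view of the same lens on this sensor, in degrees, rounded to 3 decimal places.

3.982°

From the long-edge AOV: f = 43.8 / (2·tan(2.65°)) = 43.8 / 0.09257 ≈ 473.1633 mm.
Vertical AOV = 2·arctan(32.9 / (2 × 473.1633)) = 2·arctan(0.03477) ≈ 3.9823°.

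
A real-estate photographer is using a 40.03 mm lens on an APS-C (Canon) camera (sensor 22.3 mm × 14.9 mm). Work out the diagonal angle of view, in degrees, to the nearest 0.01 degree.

Sensor diagonal = √(22.3² + 14.9²) = √719.3000 ≈ 26.8198 mm.
Angle of view α = 2·arctan(d/2f) with d = 26.8198 mm and f = 40.03 mm.
d/2f = 0.33500; arctan(0.33500) ≈ 18.5206°, so α ≈ 37.0413°.

37.04°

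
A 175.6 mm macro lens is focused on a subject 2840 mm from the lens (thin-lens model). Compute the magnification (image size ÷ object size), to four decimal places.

Thin lens: 1/f = 1/dₒ + 1/dᵢ → 1/dᵢ = 1/175.6 − 1/2840 = 0.0053426 mm⁻¹, so dᵢ ≈ 187.1731 mm.
Magnification m = dᵢ/dₒ = 187.1731/2840 ≈ 0.06591.

0.0659×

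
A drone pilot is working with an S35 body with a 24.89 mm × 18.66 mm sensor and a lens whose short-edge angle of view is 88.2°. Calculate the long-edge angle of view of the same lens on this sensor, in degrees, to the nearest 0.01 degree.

From the short-edge AOV: f = 18.66 / (2·tan(44.1°)) = 18.66 / 1.93813 ≈ 9.6278 mm.
Long-edge AOV = 2·arctan(24.89 / (2 × 9.6278)) = 2·arctan(1.29261) ≈ 104.5468°.

104.55°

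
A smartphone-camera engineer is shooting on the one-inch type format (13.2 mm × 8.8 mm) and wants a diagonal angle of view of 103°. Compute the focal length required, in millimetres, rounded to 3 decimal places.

6.310 mm

Sensor diagonal = √(13.2² + 8.8²) = √251.6800 ≈ 15.8644 mm.
From α = 2·arctan(d/2f) we get f = d / (2·tan(α/2)).
With d = 15.8644 mm and α/2 = 51.5°, tan(α/2) ≈ 1.25717, so f ≈ 15.8644 / 2.51434 ≈ 6.3096 mm.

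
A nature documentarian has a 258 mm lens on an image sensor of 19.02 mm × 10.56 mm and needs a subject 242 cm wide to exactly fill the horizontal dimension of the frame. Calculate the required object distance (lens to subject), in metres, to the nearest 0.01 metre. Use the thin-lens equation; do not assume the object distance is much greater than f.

33.08 m

W: 242 cm = 2420 mm.
Magnification m = w/W = dᵢ/dₒ; combined with 1/f = 1/dₒ + 1/dᵢ this gives dₒ = f·(1 + W/w).
dₒ = 258 mm × (1 + 2420/19.02) = 258 × 128.2345 ≈ 33084.498 mm = 33.0845 m.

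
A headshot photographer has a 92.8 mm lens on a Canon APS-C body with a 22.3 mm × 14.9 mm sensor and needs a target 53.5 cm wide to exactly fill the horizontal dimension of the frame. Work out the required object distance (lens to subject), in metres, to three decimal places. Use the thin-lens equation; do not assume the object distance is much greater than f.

2.319 m

W: 53.5 cm = 535 mm.
Magnification m = w/W = dᵢ/dₒ; combined with 1/f = 1/dₒ + 1/dᵢ this gives dₒ = f·(1 + W/w).
dₒ = 92.8 mm × (1 + 535/22.3) = 92.8 × 24.9910 ≈ 2319.168 mm = 2.31917 m.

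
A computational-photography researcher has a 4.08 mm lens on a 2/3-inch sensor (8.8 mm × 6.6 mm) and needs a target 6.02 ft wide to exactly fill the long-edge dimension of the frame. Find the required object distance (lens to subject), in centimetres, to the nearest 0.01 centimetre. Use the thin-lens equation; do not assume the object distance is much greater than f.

W: 6.02 ft × 304.8 mm/ft = 1834.90 mm.
Magnification m = w/W = dᵢ/dₒ; combined with 1/f = 1/dₒ + 1/dᵢ this gives dₒ = f·(1 + W/w).
dₒ = 4.08 mm × (1 + 1834.9/8.8) = 4.08 × 209.5109 ≈ 854.804 mm = 85.4804 cm.

85.48 cm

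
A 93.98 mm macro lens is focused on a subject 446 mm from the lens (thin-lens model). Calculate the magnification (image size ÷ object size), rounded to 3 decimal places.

0.267×

Thin lens: 1/f = 1/dₒ + 1/dᵢ → 1/dᵢ = 1/93.98 − 1/446 = 0.0083984 mm⁻¹, so dᵢ ≈ 119.0702 mm.
Magnification m = dᵢ/dₒ = 119.0702/446 ≈ 0.26697.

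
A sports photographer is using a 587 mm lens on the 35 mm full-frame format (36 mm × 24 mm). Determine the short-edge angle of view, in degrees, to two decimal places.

2.34°

Angle of view α = 2·arctan(h/2f) with h = 24 mm and f = 587 mm.
h/2f = 0.02044; arctan(0.02044) ≈ 1.1711°, so α ≈ 2.3423°.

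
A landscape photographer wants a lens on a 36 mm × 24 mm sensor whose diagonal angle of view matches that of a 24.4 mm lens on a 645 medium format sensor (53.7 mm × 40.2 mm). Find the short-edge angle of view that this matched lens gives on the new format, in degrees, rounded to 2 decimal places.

Sensor diagonal = √(53.7² + 40.2²) = √4499.7300 ≈ 67.0800 mm.
Sensor diagonal = √(36² + 24²) = √1872.0000 ≈ 43.2666 mm.
Equal diagonal AOV ⇒ f₂ = f₁ · 43.2666/67.0800 = 24.4 × 0.64500 ≈ 15.7380 mm.
Short-edge AOV on the new format = 2·arctan(24 / (2 × 15.7380)) = 2·arctan(0.76249) ≈ 74.6500°.

74.65°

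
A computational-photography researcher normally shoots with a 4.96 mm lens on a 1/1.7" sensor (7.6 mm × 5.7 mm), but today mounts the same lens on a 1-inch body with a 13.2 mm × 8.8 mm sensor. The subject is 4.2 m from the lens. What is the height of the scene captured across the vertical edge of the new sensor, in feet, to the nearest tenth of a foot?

The focal length stays 4.96 mm; the relevant sensor dimension is now h = 8.8 mm. Object distance dₒ = 4.2 m = 4200 mm.
Thin-lens field height W = h·(dₒ − f)/f = 8.8 × (4200 − 4.96)/4.96 ≈ 7442.813 mm = 7442.813/304.8 ft = 24.4187 ft.

24.4 ft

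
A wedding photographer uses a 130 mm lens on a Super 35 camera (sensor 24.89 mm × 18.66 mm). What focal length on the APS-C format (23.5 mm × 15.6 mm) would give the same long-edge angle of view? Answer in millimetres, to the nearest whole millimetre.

Equal angle of view means equal width/f ratio, so f₂ = f₁ · (width₂/width₁) = 130 × 23.5/24.89.
f₂ = 130 × 0.94415 ≈ 122.740 mm.

123 mm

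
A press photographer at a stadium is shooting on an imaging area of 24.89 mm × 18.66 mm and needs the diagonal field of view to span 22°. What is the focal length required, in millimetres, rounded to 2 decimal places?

Sensor diagonal = √(24.89² + 18.66²) = √967.7077 ≈ 31.1080 mm.
From α = 2·arctan(d/2f) we get f = d / (2·tan(α/2)).
With d = 31.1080 mm and α/2 = 11°, tan(α/2) ≈ 0.19438, so f ≈ 31.1080 / 0.38876 ≈ 80.0184 mm.

80.02 mm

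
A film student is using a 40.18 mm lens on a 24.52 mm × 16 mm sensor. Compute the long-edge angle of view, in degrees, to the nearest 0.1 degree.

Angle of view α = 2·arctan(w/2f) with w = 24.52 mm and f = 40.18 mm.
w/2f = 0.30513; arctan(0.30513) ≈ 16.9684°, so α ≈ 33.9367°.

33.9°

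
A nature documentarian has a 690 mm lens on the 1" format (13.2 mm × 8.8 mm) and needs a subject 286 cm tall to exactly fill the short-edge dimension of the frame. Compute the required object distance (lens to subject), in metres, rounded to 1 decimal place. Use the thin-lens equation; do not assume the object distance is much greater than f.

224.9 m

W: 286 cm = 2860 mm.
Magnification m = h/W = dᵢ/dₒ; combined with 1/f = 1/dₒ + 1/dᵢ this gives dₒ = f·(1 + W/h).
dₒ = 690 mm × (1 + 2860/8.8) = 690 × 326.0000 ≈ 224940.000 mm = 224.94 m.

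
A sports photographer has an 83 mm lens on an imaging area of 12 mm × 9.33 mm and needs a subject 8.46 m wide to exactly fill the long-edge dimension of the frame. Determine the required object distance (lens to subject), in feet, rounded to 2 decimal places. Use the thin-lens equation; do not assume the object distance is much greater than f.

192.25 ft

W: 8.46 m = 8460 mm.
Magnification m = w/W = dᵢ/dₒ; combined with 1/f = 1/dₒ + 1/dᵢ this gives dₒ = f·(1 + W/w).
dₒ = 83 mm × (1 + 8460/12) = 83 × 706.0000 ≈ 58598.000 mm = 58598.000/304.8 ft = 192.251 ft.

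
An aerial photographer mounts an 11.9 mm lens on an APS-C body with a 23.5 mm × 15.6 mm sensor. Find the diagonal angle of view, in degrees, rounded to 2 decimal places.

Sensor diagonal = √(23.5² + 15.6²) = √795.6100 ≈ 28.2066 mm.
Angle of view α = 2·arctan(d/2f) with d = 28.2066 mm and f = 11.9 mm.
d/2f = 1.18515; arctan(1.18515) ≈ 49.8432°, so α ≈ 99.6863°.

99.69°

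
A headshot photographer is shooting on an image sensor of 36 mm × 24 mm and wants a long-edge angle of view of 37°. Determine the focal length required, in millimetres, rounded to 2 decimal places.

From α = 2·arctan(w/2f) we get f = w / (2·tan(α/2)).
With w = 36 mm and α/2 = 18.5°, tan(α/2) ≈ 0.33460, so f ≈ 36 / 0.66919 ≈ 53.7963 mm.

53.80 mm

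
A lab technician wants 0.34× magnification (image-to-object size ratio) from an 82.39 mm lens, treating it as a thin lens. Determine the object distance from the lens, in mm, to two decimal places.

With m = dᵢ/dₒ and 1/f = 1/dₒ + 1/dᵢ, substituting dᵢ = m·dₒ gives 1/f = (1 + 1/m)/dₒ, hence dₒ = f·(1 + 1/m).
dₒ = 82.39 × (1 + 1/0.34) = 82.39 × 3.94118 ≈ 324.714 mm.

324.71 mm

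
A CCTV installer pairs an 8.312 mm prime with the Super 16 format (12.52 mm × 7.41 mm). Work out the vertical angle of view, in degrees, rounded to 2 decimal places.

Angle of view α = 2·arctan(h/2f) with h = 7.41 mm and f = 8.312 mm.
h/2f = 0.44574; arctan(0.44574) ≈ 24.0245°, so α ≈ 48.0490°.

48.05°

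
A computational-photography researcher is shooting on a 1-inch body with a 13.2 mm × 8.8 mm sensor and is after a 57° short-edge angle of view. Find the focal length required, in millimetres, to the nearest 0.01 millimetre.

From α = 2·arctan(h/2f) we get f = h / (2·tan(α/2)).
With h = 8.8 mm and α/2 = 28.5°, tan(α/2) ≈ 0.54296, so f ≈ 8.8 / 1.08591 ≈ 8.1038 mm.

8.10 mm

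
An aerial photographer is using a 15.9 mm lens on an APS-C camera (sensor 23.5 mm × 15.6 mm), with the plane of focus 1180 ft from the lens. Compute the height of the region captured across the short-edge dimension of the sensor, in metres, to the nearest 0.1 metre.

352.9 m

dₒ: 1180 ft × 304.8 mm/ft = 359663.99 mm.
Similar triangles through the lens centre give W/dₒ = h/dᵢ; with 1/f = 1/dₒ + 1/dᵢ this gives W = h·(dₒ − f)/f.
W = 15.6 mm × (359664 − 15.9) / 15.9 = 15.6 × 22619.3766 ≈ 352862.276 mm = 352.862 m.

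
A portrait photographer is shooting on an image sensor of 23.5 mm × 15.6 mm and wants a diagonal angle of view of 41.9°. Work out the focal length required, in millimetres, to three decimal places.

Sensor diagonal = √(23.5² + 15.6²) = √795.6100 ≈ 28.2066 mm.
From α = 2·arctan(d/2f) we get f = d / (2·tan(α/2)).
With d = 28.2066 mm and α/2 = 20.95°, tan(α/2) ≈ 0.38286, so f ≈ 28.2066 / 0.76573 ≈ 36.8363 mm.

36.836 mm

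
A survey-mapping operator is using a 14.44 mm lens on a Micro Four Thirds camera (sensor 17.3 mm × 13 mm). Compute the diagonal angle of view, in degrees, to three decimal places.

73.689°

Sensor diagonal = √(17.3² + 13²) = √468.2900 ≈ 21.6400 mm.
Angle of view α = 2·arctan(d/2f) with d = 21.6400 mm and f = 14.44 mm.
d/2f = 0.74931; arctan(0.74931) ≈ 36.8445°, so α ≈ 73.6890°.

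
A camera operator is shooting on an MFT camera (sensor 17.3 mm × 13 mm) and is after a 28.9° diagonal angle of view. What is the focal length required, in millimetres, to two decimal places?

Sensor diagonal = √(17.3² + 13²) = √468.2900 ≈ 21.6400 mm.
From α = 2·arctan(d/2f) we get f = d / (2·tan(α/2)).
With d = 21.6400 mm and α/2 = 14.45°, tan(α/2) ≈ 0.25769, so f ≈ 21.6400 / 0.51537 ≈ 41.9890 mm.

41.99 mm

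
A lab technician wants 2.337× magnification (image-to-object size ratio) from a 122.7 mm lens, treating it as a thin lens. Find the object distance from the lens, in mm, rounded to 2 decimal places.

175.20 mm

With m = dᵢ/dₒ and 1/f = 1/dₒ + 1/dᵢ, substituting dᵢ = m·dₒ gives 1/f = (1 + 1/m)/dₒ, hence dₒ = f·(1 + 1/m).
dₒ = 122.7 × (1 + 1/2.337) = 122.7 × 1.42790 ≈ 175.203 mm.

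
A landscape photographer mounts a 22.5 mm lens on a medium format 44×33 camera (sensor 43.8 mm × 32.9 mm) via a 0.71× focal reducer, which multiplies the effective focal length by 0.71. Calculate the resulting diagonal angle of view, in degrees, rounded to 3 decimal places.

Effective focal length f = 22.5 × 0.71 = 15.975 mm.
Sensor diagonal = √(43.8² + 32.9²) = √3000.8500 ≈ 54.7800 mm.
α = 2·arctan(54.780 / (2 × 15.975)) = 2·arctan(1.71455) ≈ 119.4949°.

119.495°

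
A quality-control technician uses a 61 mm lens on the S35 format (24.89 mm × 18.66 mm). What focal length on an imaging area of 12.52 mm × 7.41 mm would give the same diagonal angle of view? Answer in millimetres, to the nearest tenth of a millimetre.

28.5 mm

Sensor diagonal = √(24.89² + 18.66²) = √967.7077 ≈ 31.1080 mm.
Sensor diagonal = √(12.52² + 7.41²) = √211.6585 ≈ 14.5485 mm.
Equal angle of view means equal diagonal/f ratio, so f₂ = f₁ · (diagonal₂/diagonal₁) = 61 × 14.5485/31.1080.
f₂ = 61 × 0.46768 ≈ 28.528 mm.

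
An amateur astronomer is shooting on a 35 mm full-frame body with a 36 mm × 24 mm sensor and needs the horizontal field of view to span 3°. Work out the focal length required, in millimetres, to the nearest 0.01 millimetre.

From α = 2·arctan(w/2f) we get f = w / (2·tan(α/2)).
With w = 36 mm and α/2 = 1.5°, tan(α/2) ≈ 0.02619, so f ≈ 36 / 0.05237 ≈ 687.3923 mm.

687.39 mm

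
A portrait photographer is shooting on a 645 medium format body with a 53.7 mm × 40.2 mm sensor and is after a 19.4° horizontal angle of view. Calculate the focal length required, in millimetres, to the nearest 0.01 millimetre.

157.08 mm

From α = 2·arctan(w/2f) we get f = w / (2·tan(α/2)).
With w = 53.7 mm and α/2 = 9.7°, tan(α/2) ≈ 0.17093, so f ≈ 53.7 / 0.34187 ≈ 157.0790 mm.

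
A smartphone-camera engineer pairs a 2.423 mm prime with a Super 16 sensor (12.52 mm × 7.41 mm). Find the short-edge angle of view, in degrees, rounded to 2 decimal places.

Angle of view α = 2·arctan(h/2f) with h = 7.41 mm and f = 2.423 mm.
h/2f = 1.52910; arctan(1.52910) ≈ 56.8161°, so α ≈ 113.6321°.

113.63°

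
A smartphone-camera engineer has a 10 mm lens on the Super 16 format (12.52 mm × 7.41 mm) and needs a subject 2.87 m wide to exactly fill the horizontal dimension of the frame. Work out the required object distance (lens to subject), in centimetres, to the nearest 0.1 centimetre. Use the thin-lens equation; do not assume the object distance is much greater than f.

W: 2.87 m = 2870 mm.
Magnification m = w/W = dᵢ/dₒ; combined with 1/f = 1/dₒ + 1/dᵢ this gives dₒ = f·(1 + W/w).
dₒ = 10 mm × (1 + 2870/12.52) = 10 × 230.2332 ≈ 2302.332 mm = 230.233 cm.

230.2 cm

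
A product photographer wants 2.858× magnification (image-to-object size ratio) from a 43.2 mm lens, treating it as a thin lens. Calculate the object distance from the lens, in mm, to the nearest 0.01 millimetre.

With m = dᵢ/dₒ and 1/f = 1/dₒ + 1/dᵢ, substituting dᵢ = m·dₒ gives 1/f = (1 + 1/m)/dₒ, hence dₒ = f·(1 + 1/m).
dₒ = 43.2 × (1 + 1/2.858) = 43.2 × 1.34990 ≈ 58.315 mm.

58.32 mm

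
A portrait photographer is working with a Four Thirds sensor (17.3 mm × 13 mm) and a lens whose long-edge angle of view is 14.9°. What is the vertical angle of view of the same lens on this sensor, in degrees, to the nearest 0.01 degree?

11.22°

From the long-edge AOV: f = 17.3 / (2·tan(7.45°)) = 17.3 / 0.26153 ≈ 66.1493 mm.
Vertical AOV = 2·arctan(13 / (2 × 66.1493)) = 2·arctan(0.09826) ≈ 11.2240°.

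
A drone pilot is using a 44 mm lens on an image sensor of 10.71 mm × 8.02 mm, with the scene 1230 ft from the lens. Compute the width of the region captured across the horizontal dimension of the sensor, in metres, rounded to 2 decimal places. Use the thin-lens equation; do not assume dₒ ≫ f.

91.24 m

dₒ: 1230 ft × 304.8 mm/ft = 374903.99 mm.
Similar triangles through the lens centre give W/dₒ = w/dᵢ; with 1/f = 1/dₒ + 1/dᵢ this gives W = w·(dₒ − f)/f.
W = 10.71 mm × (374904 − 44) / 44 = 10.71 × 8519.5452 ≈ 91244.329 mm = 91.2443 m.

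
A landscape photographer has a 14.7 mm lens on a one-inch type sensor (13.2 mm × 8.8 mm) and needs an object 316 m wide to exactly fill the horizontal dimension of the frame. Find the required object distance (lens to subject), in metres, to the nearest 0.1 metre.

W: 316 m = 316000 mm.
Magnification m = w/W = dᵢ/dₒ; combined with 1/f = 1/dₒ + 1/dᵢ this gives dₒ = f·(1 + W/w).
dₒ = 14.7 mm × (1 + 316000/13.2) = 14.7 × 23940.3939 ≈ 351923.791 mm = 351.924 m.

351.9 m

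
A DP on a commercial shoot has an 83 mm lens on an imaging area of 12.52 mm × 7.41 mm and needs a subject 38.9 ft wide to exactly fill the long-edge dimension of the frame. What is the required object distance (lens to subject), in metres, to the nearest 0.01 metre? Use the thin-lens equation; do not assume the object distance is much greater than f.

W: 38.9 ft × 304.8 mm/ft = 11856.72 mm.
Magnification m = w/W = dᵢ/dₒ; combined with 1/f = 1/dₒ + 1/dᵢ this gives dₒ = f·(1 + W/w).
dₒ = 83 mm × (1 + 11856.7/12.52) = 83 × 948.0223 ≈ 78685.854 mm = 78.6859 m.

78.69 m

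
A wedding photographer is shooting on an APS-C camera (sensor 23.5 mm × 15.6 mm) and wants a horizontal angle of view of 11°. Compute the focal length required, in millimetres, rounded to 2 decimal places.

From α = 2·arctan(w/2f) we get f = w / (2·tan(α/2)).
With w = 23.5 mm and α/2 = 5.5°, tan(α/2) ≈ 0.09629, so f ≈ 23.5 / 0.19258 ≈ 122.0284 mm.

122.03 mm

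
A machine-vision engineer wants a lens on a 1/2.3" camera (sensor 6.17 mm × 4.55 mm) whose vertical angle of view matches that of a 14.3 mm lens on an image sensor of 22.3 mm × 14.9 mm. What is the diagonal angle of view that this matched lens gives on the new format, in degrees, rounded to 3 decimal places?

Equal vertical AOV ⇒ f₂ = f₁ · 4.55/14.9 = 14.3 × 0.30537 ≈ 4.3668 mm.
Sensor diagonal = √(6.17² + 4.55²) = √58.7714 ≈ 7.6663 mm.
Diagonal AOV on the new format = 2·arctan(7.6663 / (2 × 4.3668)) = 2·arctan(0.87779) ≈ 82.5528°.

82.553°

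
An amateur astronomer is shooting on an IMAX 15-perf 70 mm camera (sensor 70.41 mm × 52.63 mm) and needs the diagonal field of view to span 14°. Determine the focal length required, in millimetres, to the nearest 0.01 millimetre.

Sensor diagonal = √(70.41² + 52.63²) = √7727.4850 ≈ 87.9061 mm.
From α = 2·arctan(d/2f) we get f = d / (2·tan(α/2)).
With d = 87.9061 mm and α/2 = 7°, tan(α/2) ≈ 0.12278, so f ≈ 87.9061 / 0.24557 ≈ 357.9689 mm.

357.97 mm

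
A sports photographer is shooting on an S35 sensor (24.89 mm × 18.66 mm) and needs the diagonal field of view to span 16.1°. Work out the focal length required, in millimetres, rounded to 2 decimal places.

Sensor diagonal = √(24.89² + 18.66²) = √967.7077 ≈ 31.1080 mm.
From α = 2·arctan(d/2f) we get f = d / (2·tan(α/2)).
With d = 31.1080 mm and α/2 = 8.05°, tan(α/2) ≈ 0.14143, so f ≈ 31.1080 / 0.28286 ≈ 109.9760 mm.

109.98 mm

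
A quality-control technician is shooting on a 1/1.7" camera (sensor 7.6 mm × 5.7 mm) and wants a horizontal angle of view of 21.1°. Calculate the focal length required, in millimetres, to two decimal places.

20.40 mm

From α = 2·arctan(w/2f) we get f = w / (2·tan(α/2)).
With w = 7.6 mm and α/2 = 10.55°, tan(α/2) ≈ 0.18624, so f ≈ 7.6 / 0.37248 ≈ 20.4036 mm.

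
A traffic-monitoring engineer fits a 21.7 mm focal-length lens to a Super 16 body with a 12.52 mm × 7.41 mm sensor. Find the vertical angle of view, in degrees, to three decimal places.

Angle of view α = 2·arctan(h/2f) with h = 7.41 mm and f = 21.7 mm.
h/2f = 0.17074; arctan(0.17074) ≈ 9.6891°, so α ≈ 19.3782°.

19.378°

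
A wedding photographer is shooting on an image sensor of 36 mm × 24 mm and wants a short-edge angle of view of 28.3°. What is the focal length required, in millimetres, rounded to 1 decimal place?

From α = 2·arctan(h/2f) we get f = h / (2·tan(α/2)).
With h = 24 mm and α/2 = 14.15°, tan(α/2) ≈ 0.25211, so f ≈ 24 / 0.50422 ≈ 47.5982 mm.

47.6 mm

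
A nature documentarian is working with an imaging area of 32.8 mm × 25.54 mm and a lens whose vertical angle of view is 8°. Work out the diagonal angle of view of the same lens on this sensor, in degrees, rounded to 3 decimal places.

12.987°

From the vertical AOV: f = 25.54 / (2·tan(4°)) = 25.54 / 0.13985 ≈ 182.6195 mm.
Sensor diagonal = √(32.8² + 25.54²) = √1728.1316 ≈ 41.5708 mm.
Diagonal AOV = 2·arctan(41.5708 / (2 × 182.6195)) = 2·arctan(0.11382) ≈ 12.9867°.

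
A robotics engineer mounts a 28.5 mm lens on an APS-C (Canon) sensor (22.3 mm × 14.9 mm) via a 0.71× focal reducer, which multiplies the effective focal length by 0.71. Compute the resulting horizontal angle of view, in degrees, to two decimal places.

57.71°

Effective focal length f = 28.5 × 0.71 = 20.235 mm.
α = 2·arctan(22.3 / (2 × 20.235)) = 2·arctan(0.55103) ≈ 57.7118°.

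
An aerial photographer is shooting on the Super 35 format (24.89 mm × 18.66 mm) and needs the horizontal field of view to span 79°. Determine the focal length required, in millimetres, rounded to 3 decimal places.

15.097 mm

From α = 2·arctan(w/2f) we get f = w / (2·tan(α/2)).
With w = 24.89 mm and α/2 = 39.5°, tan(α/2) ≈ 0.82434, so f ≈ 24.89 / 1.64867 ≈ 15.0970 mm.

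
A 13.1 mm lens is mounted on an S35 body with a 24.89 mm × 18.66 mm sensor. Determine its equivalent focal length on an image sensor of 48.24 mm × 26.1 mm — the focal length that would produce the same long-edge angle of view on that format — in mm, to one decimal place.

25.4 mm

Equal angle of view means equal width/f ratio, so f₂ = f₁ · (width₂/width₁) = 13.1 × 48.24/24.89.
f₂ = 13.1 × 1.93813 ≈ 25.389 mm.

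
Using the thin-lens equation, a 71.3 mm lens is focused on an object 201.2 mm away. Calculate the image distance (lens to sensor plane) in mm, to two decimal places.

1/dᵢ = 1/f − 1/dₒ = 1/71.3 − 1/201.2 = 0.0090551 mm⁻¹.
dᵢ = 1/0.0090551 ≈ 110.4354 mm.

110.44 mm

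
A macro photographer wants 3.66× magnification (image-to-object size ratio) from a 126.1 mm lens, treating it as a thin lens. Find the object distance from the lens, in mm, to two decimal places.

160.55 mm

With m = dᵢ/dₒ and 1/f = 1/dₒ + 1/dᵢ, substituting dᵢ = m·dₒ gives 1/f = (1 + 1/m)/dₒ, hence dₒ = f·(1 + 1/m).
dₒ = 126.1 × (1 + 1/3.66) = 126.1 × 1.27322 ≈ 160.554 mm.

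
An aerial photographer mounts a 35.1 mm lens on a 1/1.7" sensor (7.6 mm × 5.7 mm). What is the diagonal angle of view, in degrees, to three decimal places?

15.414°

Sensor diagonal = √(7.6² + 5.7²) = √90.2500 ≈ 9.5000 mm.
Angle of view α = 2·arctan(d/2f) with d = 9.5000 mm and f = 35.1 mm.
d/2f = 0.13533; arctan(0.13533) ≈ 7.7069°, so α ≈ 15.4138°.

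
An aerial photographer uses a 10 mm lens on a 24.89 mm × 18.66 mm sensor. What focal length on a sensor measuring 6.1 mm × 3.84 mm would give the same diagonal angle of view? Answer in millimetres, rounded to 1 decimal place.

Sensor diagonal = √(24.89² + 18.66²) = √967.7077 ≈ 31.1080 mm.
Sensor diagonal = √(6.1² + 3.84²) = √51.9556 ≈ 7.2080 mm.
Equal angle of view means equal diagonal/f ratio, so f₂ = f₁ · (diagonal₂/diagonal₁) = 10 × 7.2080/31.1080.
f₂ = 10 × 0.23171 ≈ 2.317 mm.

2.3 mm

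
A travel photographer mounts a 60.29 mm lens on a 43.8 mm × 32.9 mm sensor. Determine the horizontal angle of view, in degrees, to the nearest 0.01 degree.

39.93°

Angle of view α = 2·arctan(w/2f) with w = 43.8 mm and f = 60.29 mm.
w/2f = 0.36324; arctan(0.36324) ≈ 19.9633°, so α ≈ 39.9265°.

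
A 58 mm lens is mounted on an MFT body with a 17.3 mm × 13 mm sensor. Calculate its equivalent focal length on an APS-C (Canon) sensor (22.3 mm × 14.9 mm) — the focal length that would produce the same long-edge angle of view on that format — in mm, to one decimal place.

74.8 mm

Equal angle of view means equal width/f ratio, so f₂ = f₁ · (width₂/width₁) = 58 × 22.3/17.3.
f₂ = 58 × 1.28902 ≈ 74.763 mm.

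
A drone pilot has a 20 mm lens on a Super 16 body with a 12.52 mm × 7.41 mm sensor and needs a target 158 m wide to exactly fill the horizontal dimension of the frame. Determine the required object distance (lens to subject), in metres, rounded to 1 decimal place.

252.4 m

W: 158 m = 158000 mm.
Magnification m = w/W = dᵢ/dₒ; combined with 1/f = 1/dₒ + 1/dᵢ this gives dₒ = f·(1 + W/w).
dₒ = 20 mm × (1 + 158000/12.52) = 20 × 12620.8083 ≈ 252416.166 mm = 252.416 m.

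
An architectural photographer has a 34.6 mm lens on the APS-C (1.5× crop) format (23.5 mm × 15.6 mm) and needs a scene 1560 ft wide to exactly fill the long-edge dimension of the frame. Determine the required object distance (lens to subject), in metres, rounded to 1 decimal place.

W: 1560 ft × 304.8 mm/ft = 475487.98 mm.
Magnification m = w/W = dᵢ/dₒ; combined with 1/f = 1/dₒ + 1/dᵢ this gives dₒ = f·(1 + W/w).
dₒ = 34.6 mm × (1 + 475488/23.5) = 34.6 × 20234.5313 ≈ 700114.782 mm = 700.115 m.

700.1 m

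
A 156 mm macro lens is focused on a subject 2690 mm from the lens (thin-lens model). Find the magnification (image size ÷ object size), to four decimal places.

0.0616×

Thin lens: 1/f = 1/dₒ + 1/dᵢ → 1/dᵢ = 1/156 − 1/2690 = 0.0060385 mm⁻¹, so dᵢ ≈ 165.6038 mm.
Magnification m = dᵢ/dₒ = 165.6038/2690 ≈ 0.06156.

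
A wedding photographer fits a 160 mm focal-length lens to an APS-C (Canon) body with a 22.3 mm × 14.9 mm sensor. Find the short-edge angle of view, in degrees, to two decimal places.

Angle of view α = 2·arctan(h/2f) with h = 14.9 mm and f = 160 mm.
h/2f = 0.04656; arctan(0.04656) ≈ 2.6659°, so α ≈ 5.3318°.

5.33°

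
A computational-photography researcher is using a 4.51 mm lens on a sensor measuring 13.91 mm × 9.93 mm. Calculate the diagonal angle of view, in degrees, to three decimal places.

124.352°

Sensor diagonal = √(13.91² + 9.93²) = √292.0930 ≈ 17.0907 mm.
Angle of view α = 2·arctan(d/2f) with d = 17.0907 mm and f = 4.51 mm.
d/2f = 1.89476; arctan(1.89476) ≈ 62.1762°, so α ≈ 124.3524°.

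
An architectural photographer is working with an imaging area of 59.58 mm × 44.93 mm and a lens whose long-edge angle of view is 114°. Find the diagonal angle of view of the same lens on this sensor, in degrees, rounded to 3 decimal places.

125.186°

From the long-edge AOV: f = 59.58 / (2·tan(57°)) = 59.58 / 3.07973 ≈ 19.3459 mm.
Sensor diagonal = √(59.58² + 44.93²) = √5568.4813 ≈ 74.6223 mm.
Diagonal AOV = 2·arctan(74.6223 / (2 × 19.3459)) = 2·arctan(1.92864) ≈ 125.1864°.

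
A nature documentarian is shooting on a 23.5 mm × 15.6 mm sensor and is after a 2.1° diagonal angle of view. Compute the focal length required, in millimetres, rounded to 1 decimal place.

769.5 mm

Sensor diagonal = √(23.5² + 15.6²) = √795.6100 ≈ 28.2066 mm.
From α = 2·arctan(d/2f) we get f = d / (2·tan(α/2)).
With d = 28.2066 mm and α/2 = 1.05°, tan(α/2) ≈ 0.01833, so f ≈ 28.2066 / 0.03666 ≈ 769.4933 mm.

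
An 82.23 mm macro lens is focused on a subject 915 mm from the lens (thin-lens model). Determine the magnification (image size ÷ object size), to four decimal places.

0.0987×

Thin lens: 1/f = 1/dₒ + 1/dᵢ → 1/dᵢ = 1/82.23 − 1/915 = 0.0110681 mm⁻¹, so dᵢ ≈ 90.3496 mm.
Magnification m = dᵢ/dₒ = 90.3496/915 ≈ 0.09874.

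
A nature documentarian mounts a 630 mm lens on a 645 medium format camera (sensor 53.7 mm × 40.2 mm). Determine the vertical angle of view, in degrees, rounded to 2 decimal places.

Angle of view α = 2·arctan(h/2f) with h = 40.2 mm and f = 630 mm.
h/2f = 0.03190; arctan(0.03190) ≈ 1.8274°, so α ≈ 3.6548°.

3.65°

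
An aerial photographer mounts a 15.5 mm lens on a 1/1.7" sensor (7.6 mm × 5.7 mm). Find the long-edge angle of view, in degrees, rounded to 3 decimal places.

Angle of view α = 2·arctan(w/2f) with w = 7.6 mm and f = 15.5 mm.
w/2f = 0.24516; arctan(0.24516) ≈ 13.7750°, so α ≈ 27.5500°.

27.550°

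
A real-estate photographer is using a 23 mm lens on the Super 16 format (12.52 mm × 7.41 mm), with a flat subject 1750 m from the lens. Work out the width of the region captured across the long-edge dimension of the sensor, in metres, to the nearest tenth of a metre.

952.6 m

dₒ: 1750 m = 1.75e+06 mm.
Similar triangles through the lens centre give W/dₒ = w/dᵢ; with 1/f = 1/dₒ + 1/dᵢ this gives W = w·(dₒ − f)/f.
W = 12.52 mm × (1.75e+06 − 23) / 23 = 12.52 × 76085.9565 ≈ 952596.176 mm = 952.596 m.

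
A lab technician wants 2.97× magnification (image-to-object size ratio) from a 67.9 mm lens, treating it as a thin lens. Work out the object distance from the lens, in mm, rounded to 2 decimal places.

With m = dᵢ/dₒ and 1/f = 1/dₒ + 1/dᵢ, substituting dᵢ = m·dₒ gives 1/f = (1 + 1/m)/dₒ, hence dₒ = f·(1 + 1/m).
dₒ = 67.9 × (1 + 1/2.97) = 67.9 × 1.33670 ≈ 90.762 mm.

90.76 mm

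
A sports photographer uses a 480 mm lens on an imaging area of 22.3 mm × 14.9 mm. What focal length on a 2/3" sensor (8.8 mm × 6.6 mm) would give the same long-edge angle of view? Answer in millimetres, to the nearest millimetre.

189 mm

Equal angle of view means equal width/f ratio, so f₂ = f₁ · (width₂/width₁) = 480 × 8.8/22.3.
f₂ = 480 × 0.39462 ≈ 189.417 mm.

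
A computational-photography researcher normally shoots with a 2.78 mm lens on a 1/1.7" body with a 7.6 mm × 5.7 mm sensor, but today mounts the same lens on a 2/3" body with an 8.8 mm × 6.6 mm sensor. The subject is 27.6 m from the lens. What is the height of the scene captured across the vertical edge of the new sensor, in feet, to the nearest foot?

215 ft

The focal length stays 2.78 mm; the relevant sensor dimension is now h = 6.6 mm. Object distance dₒ = 27.6 m = 27600 mm.
Thin-lens field height W = h·(dₒ − f)/f = 6.6 × (27600 − 2.78)/2.78 ≈ 65518.580 mm = 65518.580/304.8 ft = 214.956 ft.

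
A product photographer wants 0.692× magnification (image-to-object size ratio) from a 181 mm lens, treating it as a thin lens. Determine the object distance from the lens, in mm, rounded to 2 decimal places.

442.56 mm

With m = dᵢ/dₒ and 1/f = 1/dₒ + 1/dᵢ, substituting dᵢ = m·dₒ gives 1/f = (1 + 1/m)/dₒ, hence dₒ = f·(1 + 1/m).
dₒ = 181 × (1 + 1/0.692) = 181 × 2.44509 ≈ 442.561 mm.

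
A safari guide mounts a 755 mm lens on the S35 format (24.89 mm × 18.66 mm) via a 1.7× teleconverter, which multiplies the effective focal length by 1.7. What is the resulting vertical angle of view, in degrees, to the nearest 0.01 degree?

0.83°

Effective focal length f = 755 × 1.7 = 1283.5 mm.
α = 2·arctan(18.66 / (2 × 1283.5)) = 2·arctan(0.00727) ≈ 0.8330°.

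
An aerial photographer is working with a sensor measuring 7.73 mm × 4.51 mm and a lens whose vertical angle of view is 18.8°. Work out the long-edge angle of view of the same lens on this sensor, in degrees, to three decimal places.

31.682°

From the vertical AOV: f = 4.51 / (2·tan(9.4°)) = 4.51 / 0.33110 ≈ 13.6214 mm.
Long-edge AOV = 2·arctan(7.73 / (2 × 13.6214)) = 2·arctan(0.28375) ≈ 31.6821°.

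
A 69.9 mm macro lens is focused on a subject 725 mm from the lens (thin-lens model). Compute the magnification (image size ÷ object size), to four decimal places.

Thin lens: 1/f = 1/dₒ + 1/dᵢ → 1/dᵢ = 1/69.9 − 1/725 = 0.0129268 mm⁻¹, so dᵢ ≈ 77.3584 mm.
Magnification m = dᵢ/dₒ = 77.3584/725 ≈ 0.10670.

0.1067×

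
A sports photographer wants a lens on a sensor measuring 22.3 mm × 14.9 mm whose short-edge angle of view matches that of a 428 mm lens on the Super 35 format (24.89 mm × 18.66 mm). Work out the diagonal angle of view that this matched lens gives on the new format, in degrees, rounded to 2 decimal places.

4.49°

Equal short-edge AOV ⇒ f₂ = f₁ · 14.9/18.66 = 428 × 0.79850 ≈ 341.7578 mm.
Sensor diagonal = √(22.3² + 14.9²) = √719.3000 ≈ 26.8198 mm.
Diagonal AOV on the new format = 2·arctan(26.8198 / (2 × 341.7578)) = 2·arctan(0.03924) ≈ 4.4940°.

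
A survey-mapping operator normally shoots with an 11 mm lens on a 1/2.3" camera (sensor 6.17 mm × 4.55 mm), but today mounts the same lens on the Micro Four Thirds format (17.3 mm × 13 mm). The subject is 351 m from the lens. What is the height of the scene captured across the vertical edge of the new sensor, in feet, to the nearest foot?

The focal length stays 11 mm; the relevant sensor dimension is now h = 13 mm. Object distance dₒ = 351 m = 351000 mm.
Thin-lens field height W = h·(dₒ − f)/f = 13 × (351000 − 11)/11 ≈ 414805.182 mm = 414805.182/304.8 ft = 1360.91 ft.

1361 ft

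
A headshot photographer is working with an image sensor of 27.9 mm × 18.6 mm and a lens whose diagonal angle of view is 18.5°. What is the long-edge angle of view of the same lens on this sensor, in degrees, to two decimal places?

Sensor diagonal = √(27.9² + 18.6²) = √1124.3700 ≈ 33.5316 mm.
From the diagonal AOV: f = 33.5316 / (2·tan(9.25°)) = 33.5316 / 0.32572 ≈ 102.9460 mm.
Long-edge AOV = 2·arctan(27.9 / (2 × 102.9460)) = 2·arctan(0.13551) ≈ 15.4341°.

15.43°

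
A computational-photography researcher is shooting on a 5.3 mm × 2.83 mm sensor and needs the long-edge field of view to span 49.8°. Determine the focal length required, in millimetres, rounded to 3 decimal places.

From α = 2·arctan(w/2f) we get f = w / (2·tan(α/2)).
With w = 5.3 mm and α/2 = 24.9°, tan(α/2) ≈ 0.46418, so f ≈ 5.3 / 0.92837 ≈ 5.7089 mm.

5.709 mm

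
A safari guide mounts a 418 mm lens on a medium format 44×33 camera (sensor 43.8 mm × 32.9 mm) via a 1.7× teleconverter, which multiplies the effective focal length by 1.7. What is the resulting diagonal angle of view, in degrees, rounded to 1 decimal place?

Effective focal length f = 418 × 1.7 = 710.6 mm.
Sensor diagonal = √(43.8² + 32.9²) = √3000.8500 ≈ 54.7800 mm.
α = 2·arctan(54.780 / (2 × 710.6)) = 2·arctan(0.03854) ≈ 4.4147°.

4.4°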